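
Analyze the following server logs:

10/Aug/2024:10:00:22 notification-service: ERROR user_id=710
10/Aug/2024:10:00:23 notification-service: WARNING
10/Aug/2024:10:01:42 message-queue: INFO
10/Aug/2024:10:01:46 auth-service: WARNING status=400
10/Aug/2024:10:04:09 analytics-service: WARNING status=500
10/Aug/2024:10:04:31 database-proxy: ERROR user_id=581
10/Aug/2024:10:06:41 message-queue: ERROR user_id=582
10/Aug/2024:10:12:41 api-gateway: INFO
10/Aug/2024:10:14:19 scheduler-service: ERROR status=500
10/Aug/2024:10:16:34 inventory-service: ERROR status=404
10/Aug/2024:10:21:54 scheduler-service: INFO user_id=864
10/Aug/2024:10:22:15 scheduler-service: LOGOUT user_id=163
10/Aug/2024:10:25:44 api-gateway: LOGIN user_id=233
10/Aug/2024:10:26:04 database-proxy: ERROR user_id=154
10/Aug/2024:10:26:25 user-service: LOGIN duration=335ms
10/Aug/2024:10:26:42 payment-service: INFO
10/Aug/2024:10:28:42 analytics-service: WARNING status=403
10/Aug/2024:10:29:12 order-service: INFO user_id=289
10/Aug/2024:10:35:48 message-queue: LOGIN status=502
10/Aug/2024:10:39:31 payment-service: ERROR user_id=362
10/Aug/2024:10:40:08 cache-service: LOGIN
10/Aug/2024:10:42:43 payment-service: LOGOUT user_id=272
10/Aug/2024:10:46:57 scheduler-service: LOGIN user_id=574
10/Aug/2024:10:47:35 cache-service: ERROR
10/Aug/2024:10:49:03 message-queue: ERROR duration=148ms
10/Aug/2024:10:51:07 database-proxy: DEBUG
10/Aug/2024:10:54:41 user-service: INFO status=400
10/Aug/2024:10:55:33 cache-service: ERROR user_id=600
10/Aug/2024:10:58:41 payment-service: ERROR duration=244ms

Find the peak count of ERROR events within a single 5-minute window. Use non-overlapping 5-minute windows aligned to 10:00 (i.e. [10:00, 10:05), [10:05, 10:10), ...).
2

To find the burst window:

1. Divide the log period into non-overlapping 5-minute windows starting at 10:00
2. Count ERROR events in each window
3. Find the window with maximum count
4. Maximum events in a window: 2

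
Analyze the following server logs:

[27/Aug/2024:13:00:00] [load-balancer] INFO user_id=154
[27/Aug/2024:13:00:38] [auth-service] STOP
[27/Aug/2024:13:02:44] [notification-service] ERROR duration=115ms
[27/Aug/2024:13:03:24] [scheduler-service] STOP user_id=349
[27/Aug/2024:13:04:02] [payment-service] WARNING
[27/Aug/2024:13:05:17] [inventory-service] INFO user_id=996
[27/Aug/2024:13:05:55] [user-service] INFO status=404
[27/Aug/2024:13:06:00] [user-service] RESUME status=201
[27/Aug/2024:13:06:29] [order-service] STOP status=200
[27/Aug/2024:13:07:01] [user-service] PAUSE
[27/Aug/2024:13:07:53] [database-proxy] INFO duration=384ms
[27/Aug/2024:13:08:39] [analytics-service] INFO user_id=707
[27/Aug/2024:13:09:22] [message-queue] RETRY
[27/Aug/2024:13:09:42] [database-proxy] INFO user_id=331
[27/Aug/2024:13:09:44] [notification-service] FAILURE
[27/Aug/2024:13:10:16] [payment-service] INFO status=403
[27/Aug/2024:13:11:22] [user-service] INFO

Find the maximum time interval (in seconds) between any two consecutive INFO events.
317

To find the longest gap:

1. Extract all INFO events in chronological order
2. Calculate time differences between consecutive events
3. Find the maximum difference
4. Longest gap: 317 seconds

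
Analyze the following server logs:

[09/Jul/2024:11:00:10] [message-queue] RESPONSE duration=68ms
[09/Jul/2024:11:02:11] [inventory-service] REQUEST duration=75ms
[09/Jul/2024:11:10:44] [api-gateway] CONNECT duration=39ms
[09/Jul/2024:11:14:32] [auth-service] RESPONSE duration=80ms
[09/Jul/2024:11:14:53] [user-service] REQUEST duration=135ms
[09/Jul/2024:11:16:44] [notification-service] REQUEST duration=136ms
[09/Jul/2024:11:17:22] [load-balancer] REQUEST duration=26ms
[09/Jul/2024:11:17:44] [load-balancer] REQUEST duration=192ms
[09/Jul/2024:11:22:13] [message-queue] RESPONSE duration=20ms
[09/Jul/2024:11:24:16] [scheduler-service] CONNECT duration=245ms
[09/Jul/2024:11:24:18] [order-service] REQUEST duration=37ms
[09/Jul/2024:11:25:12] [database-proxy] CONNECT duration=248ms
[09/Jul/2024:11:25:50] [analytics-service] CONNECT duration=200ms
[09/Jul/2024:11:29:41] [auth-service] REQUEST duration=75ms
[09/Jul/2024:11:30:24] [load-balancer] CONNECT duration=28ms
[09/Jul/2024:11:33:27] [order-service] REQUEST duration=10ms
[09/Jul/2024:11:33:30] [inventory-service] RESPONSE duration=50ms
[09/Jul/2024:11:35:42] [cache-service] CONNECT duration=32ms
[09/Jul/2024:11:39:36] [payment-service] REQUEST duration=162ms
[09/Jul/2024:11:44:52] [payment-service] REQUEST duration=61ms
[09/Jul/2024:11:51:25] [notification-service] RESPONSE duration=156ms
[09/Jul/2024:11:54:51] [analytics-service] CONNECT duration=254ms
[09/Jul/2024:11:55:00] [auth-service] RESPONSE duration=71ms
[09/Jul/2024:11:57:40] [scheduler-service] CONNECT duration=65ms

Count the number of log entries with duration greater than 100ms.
9

To count timeouts:

1. Threshold: 100ms
2. Extract duration from each log entry
3. Count entries where duration > 100
4. Timeout count: 9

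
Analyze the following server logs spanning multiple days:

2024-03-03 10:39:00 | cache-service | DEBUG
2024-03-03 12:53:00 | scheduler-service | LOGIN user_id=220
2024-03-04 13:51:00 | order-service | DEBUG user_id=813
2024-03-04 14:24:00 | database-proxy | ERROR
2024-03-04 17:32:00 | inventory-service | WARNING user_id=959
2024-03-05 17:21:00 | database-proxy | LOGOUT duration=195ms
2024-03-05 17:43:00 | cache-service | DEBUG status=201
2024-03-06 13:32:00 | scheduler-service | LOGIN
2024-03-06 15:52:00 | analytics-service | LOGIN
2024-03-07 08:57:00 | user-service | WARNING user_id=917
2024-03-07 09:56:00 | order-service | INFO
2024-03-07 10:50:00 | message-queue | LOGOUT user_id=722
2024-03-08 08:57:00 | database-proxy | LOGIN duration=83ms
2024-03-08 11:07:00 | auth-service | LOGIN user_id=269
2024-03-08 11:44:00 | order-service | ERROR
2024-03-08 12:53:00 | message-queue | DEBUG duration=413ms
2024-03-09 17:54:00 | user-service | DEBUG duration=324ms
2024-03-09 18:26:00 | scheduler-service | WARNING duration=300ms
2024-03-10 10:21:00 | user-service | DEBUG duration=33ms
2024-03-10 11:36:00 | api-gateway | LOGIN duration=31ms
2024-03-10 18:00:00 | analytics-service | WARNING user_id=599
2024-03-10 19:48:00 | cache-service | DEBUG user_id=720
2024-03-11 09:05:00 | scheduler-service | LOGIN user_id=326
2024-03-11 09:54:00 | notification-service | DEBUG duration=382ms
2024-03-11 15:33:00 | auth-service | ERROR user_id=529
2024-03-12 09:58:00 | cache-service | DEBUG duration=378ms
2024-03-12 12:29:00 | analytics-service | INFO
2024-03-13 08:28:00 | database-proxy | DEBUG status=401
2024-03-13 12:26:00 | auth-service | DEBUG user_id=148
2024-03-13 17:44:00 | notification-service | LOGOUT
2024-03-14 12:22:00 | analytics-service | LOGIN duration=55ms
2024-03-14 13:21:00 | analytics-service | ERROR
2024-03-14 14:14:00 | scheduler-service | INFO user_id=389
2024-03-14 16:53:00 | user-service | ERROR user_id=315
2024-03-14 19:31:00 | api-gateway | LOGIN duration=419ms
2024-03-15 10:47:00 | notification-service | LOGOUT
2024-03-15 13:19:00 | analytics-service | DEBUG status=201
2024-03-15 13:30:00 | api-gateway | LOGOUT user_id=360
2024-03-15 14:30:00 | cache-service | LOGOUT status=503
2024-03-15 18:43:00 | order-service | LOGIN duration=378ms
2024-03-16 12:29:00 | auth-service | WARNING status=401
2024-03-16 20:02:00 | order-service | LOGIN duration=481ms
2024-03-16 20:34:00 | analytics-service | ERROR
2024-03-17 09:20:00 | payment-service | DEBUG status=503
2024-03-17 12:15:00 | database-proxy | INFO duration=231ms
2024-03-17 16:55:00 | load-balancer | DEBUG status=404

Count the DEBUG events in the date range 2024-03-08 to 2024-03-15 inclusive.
9

To filter by date range:

1. Date range: 2024-03-08 through 2024-03-15, both dates inclusive
2. Filter for DEBUG events whose date falls in this range
3. Count matching events: 9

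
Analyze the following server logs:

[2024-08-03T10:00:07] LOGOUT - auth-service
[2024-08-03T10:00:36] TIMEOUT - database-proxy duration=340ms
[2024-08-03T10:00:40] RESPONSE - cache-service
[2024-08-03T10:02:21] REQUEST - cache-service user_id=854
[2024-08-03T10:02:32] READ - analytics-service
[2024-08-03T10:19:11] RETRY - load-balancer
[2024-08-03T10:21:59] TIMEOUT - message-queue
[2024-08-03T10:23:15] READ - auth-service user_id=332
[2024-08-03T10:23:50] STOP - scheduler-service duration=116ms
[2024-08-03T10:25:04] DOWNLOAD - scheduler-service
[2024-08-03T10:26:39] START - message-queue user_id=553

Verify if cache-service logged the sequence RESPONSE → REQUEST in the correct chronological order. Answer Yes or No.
Yes

To verify sequence order:

1. Find all events in sequence RESPONSE → REQUEST for cache-service
2. Extract their timestamps
3. Check if timestamps are in ascending order
4. Result: Yes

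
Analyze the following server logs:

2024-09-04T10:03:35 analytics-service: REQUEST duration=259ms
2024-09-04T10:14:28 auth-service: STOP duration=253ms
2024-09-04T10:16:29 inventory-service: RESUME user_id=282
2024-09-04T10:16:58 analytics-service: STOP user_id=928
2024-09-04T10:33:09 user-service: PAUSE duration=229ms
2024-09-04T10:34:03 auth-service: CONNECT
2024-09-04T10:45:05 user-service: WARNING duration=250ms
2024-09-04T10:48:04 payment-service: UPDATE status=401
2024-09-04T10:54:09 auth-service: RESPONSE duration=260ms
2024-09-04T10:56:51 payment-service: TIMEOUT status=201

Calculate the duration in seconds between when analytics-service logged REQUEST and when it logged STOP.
803

To find the time between events:

1. Locate the first REQUEST event for analytics-service: 2024-09-04T10:03:35
2. Locate the first STOP event for analytics-service: 2024-09-04T10:16:58
3. Calculate the difference: 2024-09-04T10:16:58 - 2024-09-04T10:03:35 = 803 seconds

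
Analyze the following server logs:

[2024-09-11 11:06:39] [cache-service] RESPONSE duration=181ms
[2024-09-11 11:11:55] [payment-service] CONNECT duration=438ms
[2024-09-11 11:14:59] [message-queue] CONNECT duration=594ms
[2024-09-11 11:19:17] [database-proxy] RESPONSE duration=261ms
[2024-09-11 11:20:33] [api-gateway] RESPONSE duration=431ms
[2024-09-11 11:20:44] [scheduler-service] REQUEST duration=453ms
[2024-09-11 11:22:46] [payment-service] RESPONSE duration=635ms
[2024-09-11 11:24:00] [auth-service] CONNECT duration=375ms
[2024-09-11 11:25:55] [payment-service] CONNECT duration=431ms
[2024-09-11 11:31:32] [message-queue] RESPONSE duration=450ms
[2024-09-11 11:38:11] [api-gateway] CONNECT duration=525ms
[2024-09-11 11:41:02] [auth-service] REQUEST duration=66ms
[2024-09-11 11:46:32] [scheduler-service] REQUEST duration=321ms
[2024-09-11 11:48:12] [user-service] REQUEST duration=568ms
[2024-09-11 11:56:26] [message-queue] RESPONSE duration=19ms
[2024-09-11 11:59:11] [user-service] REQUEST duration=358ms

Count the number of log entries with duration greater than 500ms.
4

To count timeouts:

1. Threshold: 500ms
2. Extract duration from each log entry
3. Count entries where duration > 500
4. Timeout count: 4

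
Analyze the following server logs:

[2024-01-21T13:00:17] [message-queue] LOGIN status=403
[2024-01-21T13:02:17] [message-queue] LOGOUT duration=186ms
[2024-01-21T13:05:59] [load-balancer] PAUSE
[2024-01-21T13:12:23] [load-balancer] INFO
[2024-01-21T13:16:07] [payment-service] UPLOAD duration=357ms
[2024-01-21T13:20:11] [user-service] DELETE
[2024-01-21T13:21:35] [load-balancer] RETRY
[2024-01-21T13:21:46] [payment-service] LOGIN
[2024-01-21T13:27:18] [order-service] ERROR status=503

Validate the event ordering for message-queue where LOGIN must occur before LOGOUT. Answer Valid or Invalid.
Valid

To validate ordering:

1. Required order: LOGIN → LOGOUT
2. Rule: LOGIN must occur before LOGOUT
3. Check actual order of events for message-queue
4. Result: Valid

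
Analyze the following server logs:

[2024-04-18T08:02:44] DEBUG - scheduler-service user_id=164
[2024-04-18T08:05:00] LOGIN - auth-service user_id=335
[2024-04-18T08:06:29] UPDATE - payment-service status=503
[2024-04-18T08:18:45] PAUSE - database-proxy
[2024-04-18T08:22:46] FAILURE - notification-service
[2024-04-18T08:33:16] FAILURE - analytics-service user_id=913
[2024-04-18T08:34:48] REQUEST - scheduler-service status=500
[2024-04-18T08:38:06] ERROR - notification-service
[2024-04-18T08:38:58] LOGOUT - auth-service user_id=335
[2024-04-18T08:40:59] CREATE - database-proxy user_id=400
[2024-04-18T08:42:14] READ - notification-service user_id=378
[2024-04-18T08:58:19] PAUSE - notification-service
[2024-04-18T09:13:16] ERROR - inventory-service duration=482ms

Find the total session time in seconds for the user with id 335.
2038

To calculate session duration:

1. Find LOGIN event for user_id=335: 2024-04-18T08:05:00
2. Find LOGOUT event for user_id=335: 2024-04-18T08:38:58
3. Session duration: 2024-04-18T08:38:58 - 2024-04-18T08:05:00 = 2038 seconds (33 minutes)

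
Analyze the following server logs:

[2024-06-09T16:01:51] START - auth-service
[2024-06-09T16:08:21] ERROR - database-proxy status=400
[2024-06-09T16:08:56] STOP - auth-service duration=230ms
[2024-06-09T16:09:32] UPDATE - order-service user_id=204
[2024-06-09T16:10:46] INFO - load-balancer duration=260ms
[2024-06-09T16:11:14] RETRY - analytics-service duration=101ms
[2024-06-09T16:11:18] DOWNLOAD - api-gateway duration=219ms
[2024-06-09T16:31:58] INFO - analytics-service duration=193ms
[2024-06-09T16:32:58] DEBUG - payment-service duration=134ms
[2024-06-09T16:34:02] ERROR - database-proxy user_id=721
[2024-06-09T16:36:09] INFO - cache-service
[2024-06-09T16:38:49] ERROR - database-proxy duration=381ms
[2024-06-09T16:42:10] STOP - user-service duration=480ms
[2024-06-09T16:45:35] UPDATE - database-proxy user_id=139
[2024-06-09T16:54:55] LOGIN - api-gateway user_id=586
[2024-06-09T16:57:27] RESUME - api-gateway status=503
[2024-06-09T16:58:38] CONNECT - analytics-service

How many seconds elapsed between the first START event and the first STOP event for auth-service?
425

To find the time between events:

1. Locate the first START event for auth-service: 2024-06-09T16:01:51
2. Locate the first STOP event for auth-service: 2024-06-09T16:08:56
3. Calculate the difference: 2024-06-09T16:08:56 - 2024-06-09T16:01:51 = 425 seconds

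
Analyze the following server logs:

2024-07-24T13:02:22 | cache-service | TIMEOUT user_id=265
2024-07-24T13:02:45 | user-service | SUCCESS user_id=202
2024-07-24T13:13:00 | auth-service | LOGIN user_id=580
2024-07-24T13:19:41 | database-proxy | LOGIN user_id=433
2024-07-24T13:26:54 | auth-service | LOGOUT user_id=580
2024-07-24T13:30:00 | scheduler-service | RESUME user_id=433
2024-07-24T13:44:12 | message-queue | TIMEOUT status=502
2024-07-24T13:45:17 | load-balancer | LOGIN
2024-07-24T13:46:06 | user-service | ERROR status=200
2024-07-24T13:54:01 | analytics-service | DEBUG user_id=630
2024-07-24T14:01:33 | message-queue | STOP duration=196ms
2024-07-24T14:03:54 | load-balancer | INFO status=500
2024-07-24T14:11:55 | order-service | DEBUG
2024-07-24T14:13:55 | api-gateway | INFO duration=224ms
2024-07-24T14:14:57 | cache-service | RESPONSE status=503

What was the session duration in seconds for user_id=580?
834

To calculate session duration:

1. Find LOGIN event for user_id=580: 2024-07-24T13:13:00
2. Find LOGOUT event for user_id=580: 2024-07-24T13:26:54
3. Session duration: 2024-07-24T13:26:54 - 2024-07-24T13:13:00 = 834 seconds (13 minutes)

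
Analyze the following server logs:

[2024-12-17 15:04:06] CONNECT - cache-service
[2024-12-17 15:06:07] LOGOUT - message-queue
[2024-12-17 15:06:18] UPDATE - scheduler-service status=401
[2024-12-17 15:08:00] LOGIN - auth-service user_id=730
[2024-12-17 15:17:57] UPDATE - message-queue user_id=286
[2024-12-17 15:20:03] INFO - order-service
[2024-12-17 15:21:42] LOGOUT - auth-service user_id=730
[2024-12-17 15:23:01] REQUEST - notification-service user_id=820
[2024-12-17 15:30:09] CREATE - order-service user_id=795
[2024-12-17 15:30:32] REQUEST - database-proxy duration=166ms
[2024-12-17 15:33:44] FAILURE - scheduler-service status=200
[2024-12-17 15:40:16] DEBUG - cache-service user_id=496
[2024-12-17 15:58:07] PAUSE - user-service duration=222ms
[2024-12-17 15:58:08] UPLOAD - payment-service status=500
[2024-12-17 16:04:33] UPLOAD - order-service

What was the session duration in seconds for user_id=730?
822

To calculate session duration:

1. Find LOGIN event for user_id=730: 2024-12-17 15:08:00
2. Find LOGOUT event for user_id=730: 2024-12-17 15:21:42
3. Session duration: 2024-12-17 15:21:42 - 2024-12-17 15:08:00 = 822 seconds (13 minutes)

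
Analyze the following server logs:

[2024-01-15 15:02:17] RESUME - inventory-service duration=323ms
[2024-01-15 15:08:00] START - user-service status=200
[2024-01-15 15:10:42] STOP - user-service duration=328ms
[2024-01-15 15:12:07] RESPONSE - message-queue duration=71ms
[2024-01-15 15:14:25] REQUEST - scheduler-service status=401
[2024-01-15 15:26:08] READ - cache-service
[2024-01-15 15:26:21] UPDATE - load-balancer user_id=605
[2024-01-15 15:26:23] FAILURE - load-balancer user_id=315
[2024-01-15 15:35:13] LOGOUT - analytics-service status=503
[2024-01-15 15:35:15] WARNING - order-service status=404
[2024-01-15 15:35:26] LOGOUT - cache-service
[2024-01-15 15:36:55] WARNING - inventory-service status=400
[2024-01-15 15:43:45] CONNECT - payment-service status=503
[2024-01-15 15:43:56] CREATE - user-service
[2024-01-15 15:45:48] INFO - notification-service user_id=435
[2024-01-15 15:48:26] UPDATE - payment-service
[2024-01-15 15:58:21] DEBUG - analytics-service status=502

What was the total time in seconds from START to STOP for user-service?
162

To calculate state duration:

1. Find START event for user-service: 2024-01-15 15:08:00
2. Find STOP event for user-service: 2024-01-15 15:10:42
3. Calculate duration: 2024-01-15 15:10:42 - 2024-01-15 15:08:00 = 162 seconds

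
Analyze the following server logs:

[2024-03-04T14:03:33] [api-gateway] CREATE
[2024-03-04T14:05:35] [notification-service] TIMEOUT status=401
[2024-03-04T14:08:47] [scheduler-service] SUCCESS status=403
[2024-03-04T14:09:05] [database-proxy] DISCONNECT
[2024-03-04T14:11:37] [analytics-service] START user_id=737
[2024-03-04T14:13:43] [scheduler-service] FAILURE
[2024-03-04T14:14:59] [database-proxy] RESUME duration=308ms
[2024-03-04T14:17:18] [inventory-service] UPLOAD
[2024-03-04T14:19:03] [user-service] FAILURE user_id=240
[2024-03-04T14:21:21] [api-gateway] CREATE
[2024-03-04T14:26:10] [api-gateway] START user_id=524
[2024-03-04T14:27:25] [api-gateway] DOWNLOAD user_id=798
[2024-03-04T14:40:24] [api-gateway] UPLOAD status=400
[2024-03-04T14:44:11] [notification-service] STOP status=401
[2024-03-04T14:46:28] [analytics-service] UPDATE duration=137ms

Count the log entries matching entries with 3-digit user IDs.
4

To find matching entries:

1. Pattern to match: entries with 3-digit user IDs
2. Scan each log entry for the pattern
3. Count matches: 4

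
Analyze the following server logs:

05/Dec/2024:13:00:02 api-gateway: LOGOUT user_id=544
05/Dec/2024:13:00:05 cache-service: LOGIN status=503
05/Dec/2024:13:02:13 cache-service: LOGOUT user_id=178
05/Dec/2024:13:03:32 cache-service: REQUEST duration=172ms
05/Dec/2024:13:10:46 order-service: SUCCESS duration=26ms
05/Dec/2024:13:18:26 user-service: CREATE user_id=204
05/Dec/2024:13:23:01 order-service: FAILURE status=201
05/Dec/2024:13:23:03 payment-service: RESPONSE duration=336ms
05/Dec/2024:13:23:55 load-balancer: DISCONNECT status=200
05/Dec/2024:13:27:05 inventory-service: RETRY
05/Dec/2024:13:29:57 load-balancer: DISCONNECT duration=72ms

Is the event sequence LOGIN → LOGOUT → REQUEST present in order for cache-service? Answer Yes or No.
Yes

To verify sequence order:

1. Find all events in sequence LOGIN → LOGOUT → REQUEST for cache-service
2. Extract their timestamps
3. Check if timestamps are in ascending order
4. Result: Yes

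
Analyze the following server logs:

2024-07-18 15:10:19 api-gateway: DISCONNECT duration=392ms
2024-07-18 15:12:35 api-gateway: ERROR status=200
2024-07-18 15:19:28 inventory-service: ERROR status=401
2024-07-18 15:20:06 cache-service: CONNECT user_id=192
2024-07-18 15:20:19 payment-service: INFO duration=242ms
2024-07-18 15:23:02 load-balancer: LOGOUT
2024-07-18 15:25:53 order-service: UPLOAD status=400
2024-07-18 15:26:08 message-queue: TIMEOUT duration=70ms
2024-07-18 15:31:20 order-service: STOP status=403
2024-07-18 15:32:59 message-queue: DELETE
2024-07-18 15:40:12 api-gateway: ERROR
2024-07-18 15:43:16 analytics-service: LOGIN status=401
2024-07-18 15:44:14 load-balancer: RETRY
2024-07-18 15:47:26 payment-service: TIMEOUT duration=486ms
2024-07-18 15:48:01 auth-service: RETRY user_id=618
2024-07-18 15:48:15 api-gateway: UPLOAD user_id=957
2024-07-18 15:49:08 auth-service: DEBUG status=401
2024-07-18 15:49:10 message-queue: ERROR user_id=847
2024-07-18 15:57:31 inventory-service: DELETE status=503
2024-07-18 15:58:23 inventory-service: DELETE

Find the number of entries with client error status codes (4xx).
5

To find matching entries:

1. Pattern to match: client error status codes (4xx)
2. Scan each log entry for the pattern
3. Count matches: 5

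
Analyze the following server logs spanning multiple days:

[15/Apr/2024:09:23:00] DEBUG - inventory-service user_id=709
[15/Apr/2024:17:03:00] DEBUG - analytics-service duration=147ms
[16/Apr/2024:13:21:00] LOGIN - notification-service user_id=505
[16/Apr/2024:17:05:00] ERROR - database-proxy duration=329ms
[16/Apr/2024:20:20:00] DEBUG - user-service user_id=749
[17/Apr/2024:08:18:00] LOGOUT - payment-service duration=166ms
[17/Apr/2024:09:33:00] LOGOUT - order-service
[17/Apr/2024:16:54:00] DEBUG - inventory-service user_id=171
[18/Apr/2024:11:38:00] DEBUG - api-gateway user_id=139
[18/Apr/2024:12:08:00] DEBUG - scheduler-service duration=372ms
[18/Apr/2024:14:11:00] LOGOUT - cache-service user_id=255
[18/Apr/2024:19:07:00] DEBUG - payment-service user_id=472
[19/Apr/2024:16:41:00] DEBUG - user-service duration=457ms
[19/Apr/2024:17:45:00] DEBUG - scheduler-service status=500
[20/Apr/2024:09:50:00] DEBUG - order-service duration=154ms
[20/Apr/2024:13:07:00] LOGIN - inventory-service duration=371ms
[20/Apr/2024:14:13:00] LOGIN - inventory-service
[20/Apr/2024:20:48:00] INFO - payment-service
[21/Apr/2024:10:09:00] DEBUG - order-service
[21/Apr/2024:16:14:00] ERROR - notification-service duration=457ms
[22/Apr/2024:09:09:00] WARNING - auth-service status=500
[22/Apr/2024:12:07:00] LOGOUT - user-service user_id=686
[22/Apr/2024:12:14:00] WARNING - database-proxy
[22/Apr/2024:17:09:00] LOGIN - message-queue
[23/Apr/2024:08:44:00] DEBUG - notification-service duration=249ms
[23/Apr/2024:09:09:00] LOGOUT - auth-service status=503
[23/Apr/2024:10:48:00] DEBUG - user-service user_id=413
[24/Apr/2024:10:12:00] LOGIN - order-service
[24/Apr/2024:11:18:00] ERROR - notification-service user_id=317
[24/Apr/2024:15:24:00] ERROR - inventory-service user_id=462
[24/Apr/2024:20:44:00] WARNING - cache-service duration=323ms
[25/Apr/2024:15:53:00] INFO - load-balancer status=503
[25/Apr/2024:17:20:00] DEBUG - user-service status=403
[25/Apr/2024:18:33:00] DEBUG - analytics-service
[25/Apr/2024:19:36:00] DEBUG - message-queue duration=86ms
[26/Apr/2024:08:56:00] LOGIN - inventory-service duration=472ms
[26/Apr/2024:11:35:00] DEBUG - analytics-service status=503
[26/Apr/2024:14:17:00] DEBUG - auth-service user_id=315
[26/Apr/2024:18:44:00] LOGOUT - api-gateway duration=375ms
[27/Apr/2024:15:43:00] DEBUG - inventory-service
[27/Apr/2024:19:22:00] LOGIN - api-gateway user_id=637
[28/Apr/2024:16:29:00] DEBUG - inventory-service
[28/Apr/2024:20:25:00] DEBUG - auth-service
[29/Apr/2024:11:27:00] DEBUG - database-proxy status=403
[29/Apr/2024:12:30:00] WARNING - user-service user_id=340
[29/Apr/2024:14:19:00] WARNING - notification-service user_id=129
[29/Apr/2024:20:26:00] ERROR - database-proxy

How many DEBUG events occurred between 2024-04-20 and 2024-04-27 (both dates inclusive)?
10

To filter by date range:

1. Date range: 2024-04-20 through 2024-04-27, both dates inclusive
2. Filter for DEBUG events whose date falls in this range
3. Count matching events: 10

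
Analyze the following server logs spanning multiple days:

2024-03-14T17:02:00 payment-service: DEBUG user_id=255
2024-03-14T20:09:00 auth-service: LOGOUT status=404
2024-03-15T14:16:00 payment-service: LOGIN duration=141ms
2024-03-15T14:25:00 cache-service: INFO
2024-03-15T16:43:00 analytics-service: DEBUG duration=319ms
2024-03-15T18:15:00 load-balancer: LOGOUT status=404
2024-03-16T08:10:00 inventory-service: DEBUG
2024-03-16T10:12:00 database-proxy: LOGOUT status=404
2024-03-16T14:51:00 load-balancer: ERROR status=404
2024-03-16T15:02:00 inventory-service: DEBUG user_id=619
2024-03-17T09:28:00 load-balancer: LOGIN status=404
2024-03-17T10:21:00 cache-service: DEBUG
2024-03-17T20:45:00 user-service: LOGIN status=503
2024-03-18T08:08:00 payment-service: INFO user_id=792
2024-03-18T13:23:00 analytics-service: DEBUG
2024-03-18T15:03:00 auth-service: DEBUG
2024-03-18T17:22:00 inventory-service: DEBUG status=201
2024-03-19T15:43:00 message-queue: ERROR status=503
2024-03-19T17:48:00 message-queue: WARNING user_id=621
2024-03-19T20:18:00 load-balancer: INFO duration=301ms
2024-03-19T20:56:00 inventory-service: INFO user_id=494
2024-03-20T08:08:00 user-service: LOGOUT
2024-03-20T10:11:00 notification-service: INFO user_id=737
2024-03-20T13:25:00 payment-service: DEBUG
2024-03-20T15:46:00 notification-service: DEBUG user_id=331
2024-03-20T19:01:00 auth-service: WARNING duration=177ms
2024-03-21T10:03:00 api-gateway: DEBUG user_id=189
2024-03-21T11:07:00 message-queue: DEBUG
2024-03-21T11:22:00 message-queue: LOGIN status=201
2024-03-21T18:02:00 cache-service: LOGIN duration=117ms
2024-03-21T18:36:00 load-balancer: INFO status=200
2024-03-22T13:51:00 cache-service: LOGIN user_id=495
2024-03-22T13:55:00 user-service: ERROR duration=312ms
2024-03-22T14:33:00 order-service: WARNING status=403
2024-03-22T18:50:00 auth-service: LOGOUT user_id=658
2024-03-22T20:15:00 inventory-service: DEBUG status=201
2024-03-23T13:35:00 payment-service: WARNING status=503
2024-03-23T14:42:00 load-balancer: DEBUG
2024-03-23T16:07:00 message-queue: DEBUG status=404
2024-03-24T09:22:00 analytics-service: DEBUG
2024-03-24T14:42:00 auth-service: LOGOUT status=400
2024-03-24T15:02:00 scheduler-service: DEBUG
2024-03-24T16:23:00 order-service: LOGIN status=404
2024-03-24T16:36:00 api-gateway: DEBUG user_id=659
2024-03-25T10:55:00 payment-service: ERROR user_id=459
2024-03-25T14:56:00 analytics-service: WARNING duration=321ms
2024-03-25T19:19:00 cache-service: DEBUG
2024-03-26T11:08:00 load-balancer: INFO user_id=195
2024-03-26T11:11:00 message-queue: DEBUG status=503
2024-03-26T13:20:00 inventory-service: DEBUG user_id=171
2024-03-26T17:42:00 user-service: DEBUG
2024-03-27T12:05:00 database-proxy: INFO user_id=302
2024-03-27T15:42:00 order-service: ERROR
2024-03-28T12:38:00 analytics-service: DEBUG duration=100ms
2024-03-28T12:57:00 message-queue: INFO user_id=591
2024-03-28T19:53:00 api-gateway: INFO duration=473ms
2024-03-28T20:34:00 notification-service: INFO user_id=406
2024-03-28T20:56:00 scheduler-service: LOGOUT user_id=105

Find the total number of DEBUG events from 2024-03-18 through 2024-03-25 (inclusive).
14

To filter by date range:

1. Date range: 2024-03-18 through 2024-03-25, both dates inclusive
2. Filter for DEBUG events whose date falls in this range
3. Count matching events: 14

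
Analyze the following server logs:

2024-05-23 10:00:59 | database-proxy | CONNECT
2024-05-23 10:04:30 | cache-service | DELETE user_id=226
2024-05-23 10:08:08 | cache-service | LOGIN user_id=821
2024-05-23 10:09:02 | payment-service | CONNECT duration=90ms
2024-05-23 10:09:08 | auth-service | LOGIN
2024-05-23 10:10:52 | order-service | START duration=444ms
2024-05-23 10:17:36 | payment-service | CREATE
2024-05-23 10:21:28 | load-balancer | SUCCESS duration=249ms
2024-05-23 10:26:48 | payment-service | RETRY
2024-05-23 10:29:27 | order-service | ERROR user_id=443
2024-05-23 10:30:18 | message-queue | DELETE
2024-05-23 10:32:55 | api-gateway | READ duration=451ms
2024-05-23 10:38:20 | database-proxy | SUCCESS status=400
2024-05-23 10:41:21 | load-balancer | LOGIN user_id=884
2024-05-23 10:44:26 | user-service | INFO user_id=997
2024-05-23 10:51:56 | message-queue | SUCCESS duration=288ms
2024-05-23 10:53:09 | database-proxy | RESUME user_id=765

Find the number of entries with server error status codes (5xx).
0

To find matching entries:

1. Pattern to match: server error status codes (5xx)
2. Scan each log entry for the pattern
3. Count matches: 0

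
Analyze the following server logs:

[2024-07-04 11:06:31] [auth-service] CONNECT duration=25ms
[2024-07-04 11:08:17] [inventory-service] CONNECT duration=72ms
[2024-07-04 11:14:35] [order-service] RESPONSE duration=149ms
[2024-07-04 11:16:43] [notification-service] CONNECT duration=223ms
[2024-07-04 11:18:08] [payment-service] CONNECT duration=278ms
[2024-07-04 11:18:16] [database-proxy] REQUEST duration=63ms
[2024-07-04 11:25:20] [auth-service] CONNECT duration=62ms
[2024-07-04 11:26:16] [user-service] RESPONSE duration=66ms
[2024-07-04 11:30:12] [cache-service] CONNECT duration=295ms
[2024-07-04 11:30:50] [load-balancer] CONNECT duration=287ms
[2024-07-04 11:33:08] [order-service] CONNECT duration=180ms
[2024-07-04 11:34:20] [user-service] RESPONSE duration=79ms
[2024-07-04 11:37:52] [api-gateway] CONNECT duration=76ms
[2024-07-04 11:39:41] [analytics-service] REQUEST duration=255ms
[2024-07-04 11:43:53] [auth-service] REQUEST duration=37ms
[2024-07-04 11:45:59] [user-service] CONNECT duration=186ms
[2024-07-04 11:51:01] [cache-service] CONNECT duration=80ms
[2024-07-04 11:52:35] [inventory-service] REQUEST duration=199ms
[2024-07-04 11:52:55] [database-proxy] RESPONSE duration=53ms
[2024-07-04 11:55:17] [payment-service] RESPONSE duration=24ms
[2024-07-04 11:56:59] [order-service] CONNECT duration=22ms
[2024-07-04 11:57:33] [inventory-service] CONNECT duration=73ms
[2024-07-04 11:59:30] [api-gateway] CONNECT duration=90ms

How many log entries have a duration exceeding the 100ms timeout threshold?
9

To count timeouts:

1. Threshold: 100ms
2. Extract duration from each log entry
3. Count entries where duration > 100
4. Timeout count: 9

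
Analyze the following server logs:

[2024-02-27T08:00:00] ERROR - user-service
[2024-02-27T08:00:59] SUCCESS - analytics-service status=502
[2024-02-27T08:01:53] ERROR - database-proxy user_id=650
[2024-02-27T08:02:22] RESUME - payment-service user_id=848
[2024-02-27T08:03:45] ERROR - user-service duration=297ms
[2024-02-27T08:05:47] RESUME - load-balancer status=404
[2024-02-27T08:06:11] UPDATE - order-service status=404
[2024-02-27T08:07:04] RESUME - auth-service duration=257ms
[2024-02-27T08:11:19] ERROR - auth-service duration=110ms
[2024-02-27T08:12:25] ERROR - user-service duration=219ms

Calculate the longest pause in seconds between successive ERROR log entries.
454

To find the longest gap:

1. Extract all ERROR events in chronological order
2. Calculate time differences between consecutive events
3. Find the maximum difference
4. Longest gap: 454 seconds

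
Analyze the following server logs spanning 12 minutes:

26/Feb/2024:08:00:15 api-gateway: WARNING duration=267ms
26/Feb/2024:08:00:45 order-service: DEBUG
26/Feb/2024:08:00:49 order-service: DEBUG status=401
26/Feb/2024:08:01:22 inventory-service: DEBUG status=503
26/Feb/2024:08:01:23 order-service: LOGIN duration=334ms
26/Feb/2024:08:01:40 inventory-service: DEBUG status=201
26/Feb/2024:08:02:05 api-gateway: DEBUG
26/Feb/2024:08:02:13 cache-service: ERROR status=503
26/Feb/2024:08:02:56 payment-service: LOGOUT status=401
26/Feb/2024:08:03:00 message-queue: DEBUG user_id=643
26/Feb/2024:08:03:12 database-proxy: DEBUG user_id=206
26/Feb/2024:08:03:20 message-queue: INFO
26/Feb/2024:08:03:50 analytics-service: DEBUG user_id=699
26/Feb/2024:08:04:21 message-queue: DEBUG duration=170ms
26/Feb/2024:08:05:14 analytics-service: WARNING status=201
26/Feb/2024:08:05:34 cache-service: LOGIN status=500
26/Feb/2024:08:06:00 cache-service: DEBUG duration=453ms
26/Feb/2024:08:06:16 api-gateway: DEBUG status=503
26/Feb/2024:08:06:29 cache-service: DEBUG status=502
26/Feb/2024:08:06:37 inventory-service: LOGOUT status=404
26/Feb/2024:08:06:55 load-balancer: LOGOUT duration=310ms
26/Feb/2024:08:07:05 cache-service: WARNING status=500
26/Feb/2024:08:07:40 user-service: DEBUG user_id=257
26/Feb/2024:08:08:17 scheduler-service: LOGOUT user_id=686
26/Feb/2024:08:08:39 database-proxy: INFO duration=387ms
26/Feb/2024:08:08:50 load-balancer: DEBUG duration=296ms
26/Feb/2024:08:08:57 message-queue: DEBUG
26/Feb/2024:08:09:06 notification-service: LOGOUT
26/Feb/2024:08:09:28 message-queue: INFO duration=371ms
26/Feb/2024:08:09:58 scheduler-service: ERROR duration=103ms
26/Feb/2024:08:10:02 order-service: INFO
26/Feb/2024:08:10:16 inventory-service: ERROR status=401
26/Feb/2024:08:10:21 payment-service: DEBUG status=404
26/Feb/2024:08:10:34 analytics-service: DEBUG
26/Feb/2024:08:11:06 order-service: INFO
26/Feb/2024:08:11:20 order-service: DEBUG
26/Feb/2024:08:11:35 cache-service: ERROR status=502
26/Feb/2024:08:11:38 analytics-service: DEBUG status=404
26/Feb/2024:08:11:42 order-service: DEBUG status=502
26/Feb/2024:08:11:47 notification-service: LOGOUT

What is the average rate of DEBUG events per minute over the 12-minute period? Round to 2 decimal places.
1.67

To calculate the rate:

1. Count total DEBUG events: 20
2. Total time period: 12 minutes
3. Rate = 20 / 12 = 1.67 events per minute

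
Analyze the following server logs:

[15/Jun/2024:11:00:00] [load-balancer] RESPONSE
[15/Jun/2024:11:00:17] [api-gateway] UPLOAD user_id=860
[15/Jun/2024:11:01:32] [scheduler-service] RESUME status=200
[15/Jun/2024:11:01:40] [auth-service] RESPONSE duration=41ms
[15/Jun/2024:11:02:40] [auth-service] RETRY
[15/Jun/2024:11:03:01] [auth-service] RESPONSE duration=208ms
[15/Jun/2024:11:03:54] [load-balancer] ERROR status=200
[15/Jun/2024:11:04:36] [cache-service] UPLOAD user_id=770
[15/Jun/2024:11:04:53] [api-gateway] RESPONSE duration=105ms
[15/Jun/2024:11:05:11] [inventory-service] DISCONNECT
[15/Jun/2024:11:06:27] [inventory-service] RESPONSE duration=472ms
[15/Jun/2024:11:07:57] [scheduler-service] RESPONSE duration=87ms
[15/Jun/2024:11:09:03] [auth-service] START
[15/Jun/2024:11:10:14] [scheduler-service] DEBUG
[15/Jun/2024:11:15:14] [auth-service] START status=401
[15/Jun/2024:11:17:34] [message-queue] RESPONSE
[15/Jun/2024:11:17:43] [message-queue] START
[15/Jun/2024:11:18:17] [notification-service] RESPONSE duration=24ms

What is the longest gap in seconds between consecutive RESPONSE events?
577

To find the longest gap:

1. Extract all RESPONSE events in chronological order
2. Calculate time differences between consecutive events
3. Find the maximum difference
4. Longest gap: 577 seconds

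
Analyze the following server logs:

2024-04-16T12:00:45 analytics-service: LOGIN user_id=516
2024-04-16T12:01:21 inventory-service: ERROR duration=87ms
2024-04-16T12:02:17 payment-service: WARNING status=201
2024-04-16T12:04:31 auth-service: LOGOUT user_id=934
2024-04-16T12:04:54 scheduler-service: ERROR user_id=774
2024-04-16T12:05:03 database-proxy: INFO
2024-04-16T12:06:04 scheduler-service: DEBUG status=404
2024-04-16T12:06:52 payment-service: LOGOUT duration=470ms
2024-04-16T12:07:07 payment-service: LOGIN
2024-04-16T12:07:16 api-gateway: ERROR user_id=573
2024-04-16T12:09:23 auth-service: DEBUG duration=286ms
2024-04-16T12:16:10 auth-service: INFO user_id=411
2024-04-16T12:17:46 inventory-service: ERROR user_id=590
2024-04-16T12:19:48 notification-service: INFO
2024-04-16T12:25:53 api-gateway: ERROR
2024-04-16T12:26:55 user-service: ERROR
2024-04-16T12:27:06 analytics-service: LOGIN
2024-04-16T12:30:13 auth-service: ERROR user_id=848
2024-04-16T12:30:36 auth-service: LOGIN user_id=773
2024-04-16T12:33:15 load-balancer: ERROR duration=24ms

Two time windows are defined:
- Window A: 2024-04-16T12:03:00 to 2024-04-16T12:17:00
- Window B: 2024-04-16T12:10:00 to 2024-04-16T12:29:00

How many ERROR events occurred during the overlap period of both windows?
0

To find overlap events:

1. Window A: 2024-04-16T12:03:00 to 2024-04-16T12:17:00
2. Window B: 2024-04-16T12:10:00 to 2024-04-16T12:29:00
3. Overlap period: 2024-04-16T12:10:00 to 2024-04-16T12:17:00
4. Count ERROR events in overlap: 0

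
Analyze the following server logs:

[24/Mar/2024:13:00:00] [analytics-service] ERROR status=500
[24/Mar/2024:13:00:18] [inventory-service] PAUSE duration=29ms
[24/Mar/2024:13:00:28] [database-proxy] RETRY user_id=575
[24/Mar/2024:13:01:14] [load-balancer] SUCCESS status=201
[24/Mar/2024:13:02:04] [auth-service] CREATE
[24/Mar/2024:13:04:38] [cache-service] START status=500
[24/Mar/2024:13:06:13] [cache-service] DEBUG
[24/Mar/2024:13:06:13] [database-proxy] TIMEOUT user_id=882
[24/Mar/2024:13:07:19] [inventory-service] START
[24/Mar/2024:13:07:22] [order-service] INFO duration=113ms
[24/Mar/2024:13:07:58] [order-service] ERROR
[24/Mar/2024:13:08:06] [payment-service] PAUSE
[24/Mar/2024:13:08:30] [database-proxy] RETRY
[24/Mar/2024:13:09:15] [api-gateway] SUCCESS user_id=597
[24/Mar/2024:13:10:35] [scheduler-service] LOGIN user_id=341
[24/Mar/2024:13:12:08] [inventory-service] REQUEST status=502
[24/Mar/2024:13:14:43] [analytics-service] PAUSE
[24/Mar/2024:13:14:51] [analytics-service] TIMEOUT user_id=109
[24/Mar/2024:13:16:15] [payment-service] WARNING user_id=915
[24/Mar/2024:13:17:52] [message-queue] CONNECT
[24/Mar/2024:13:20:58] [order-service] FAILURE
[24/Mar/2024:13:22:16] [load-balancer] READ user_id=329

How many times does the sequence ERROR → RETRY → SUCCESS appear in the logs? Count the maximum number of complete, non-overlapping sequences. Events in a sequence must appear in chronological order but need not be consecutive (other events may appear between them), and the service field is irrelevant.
2

To count sequences:

1. Look for pattern: ERROR → RETRY → SUCCESS
2. Greedily scan the log in chronological order, matching each sequence element in turn (ignoring service)
3. Each time the full pattern completes, increment the count and restart matching from the next event
4. Complete non-overlapping sequences found: 2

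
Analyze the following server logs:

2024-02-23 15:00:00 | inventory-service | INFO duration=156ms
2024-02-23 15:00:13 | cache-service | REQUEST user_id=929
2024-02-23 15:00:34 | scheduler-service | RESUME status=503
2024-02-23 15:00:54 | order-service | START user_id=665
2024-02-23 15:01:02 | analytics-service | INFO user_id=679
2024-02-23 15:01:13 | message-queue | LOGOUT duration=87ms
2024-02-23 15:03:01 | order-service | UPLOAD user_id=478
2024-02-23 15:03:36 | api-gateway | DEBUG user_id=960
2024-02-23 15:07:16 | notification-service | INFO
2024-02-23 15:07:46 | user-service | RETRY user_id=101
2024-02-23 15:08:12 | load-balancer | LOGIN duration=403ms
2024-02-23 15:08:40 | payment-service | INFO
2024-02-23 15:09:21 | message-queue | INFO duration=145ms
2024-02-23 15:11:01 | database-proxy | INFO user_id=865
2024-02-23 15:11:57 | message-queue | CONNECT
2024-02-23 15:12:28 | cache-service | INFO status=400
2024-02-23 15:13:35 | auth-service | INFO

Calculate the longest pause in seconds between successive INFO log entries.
374

To find the longest gap:

1. Extract all INFO events in chronological order
2. Calculate time differences between consecutive events
3. Find the maximum difference
4. Longest gap: 374 seconds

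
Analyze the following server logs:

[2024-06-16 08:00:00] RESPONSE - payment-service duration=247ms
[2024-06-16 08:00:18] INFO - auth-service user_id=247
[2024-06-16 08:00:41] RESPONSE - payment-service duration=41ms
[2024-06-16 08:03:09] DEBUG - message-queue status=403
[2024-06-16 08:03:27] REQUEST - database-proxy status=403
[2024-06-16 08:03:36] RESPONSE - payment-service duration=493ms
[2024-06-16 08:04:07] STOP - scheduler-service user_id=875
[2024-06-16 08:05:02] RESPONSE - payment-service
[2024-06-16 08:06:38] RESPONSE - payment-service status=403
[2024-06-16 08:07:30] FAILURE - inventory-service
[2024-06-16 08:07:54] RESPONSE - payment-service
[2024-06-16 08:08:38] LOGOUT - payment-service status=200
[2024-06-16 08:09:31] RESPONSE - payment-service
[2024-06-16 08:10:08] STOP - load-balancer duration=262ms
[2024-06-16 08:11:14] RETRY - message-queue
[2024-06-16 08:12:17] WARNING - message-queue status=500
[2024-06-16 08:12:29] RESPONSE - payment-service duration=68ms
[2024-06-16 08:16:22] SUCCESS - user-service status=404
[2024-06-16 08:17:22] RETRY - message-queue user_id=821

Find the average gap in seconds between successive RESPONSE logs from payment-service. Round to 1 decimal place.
107.0

To calculate average interval:

1. Find all RESPONSE events for payment-service in order
2. Calculate time gaps between consecutive events
3. Compute mean of gaps: 749 / 7 = 107.0 seconds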